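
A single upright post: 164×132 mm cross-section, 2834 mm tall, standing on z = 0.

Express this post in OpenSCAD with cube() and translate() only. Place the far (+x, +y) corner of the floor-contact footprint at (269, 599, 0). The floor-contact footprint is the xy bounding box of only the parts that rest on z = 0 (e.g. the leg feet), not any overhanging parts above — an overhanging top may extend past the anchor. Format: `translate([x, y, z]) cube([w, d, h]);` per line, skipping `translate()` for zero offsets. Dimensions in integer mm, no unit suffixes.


translate([105, 467, 0]) cube([164, 132, 2834]);


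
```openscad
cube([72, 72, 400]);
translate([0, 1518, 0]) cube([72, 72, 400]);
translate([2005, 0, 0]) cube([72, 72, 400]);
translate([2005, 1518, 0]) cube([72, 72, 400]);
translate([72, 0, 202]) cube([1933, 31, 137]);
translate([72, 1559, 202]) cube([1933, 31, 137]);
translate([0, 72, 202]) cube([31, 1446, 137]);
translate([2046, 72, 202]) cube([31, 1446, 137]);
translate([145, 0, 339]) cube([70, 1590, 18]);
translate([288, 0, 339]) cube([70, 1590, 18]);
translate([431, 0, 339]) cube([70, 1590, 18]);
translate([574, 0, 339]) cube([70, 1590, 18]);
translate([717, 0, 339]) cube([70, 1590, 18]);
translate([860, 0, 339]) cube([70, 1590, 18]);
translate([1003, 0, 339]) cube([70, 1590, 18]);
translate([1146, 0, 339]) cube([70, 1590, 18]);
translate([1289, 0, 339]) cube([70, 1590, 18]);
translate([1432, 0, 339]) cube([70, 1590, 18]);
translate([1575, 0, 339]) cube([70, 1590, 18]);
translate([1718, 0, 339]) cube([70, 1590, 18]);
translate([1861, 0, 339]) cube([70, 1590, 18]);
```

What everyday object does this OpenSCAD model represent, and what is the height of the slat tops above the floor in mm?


A bed frame. The slat-top height is 357 mm.

Four posts, four rails, and a row of slats — a bed frame. Slats sit on the rails at z = 202 + 137 = 339; with slat thickness 18, the top is 357 mm.


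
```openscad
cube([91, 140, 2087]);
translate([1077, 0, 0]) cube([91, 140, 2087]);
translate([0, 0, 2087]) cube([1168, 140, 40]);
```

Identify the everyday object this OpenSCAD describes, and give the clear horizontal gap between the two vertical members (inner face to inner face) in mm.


A door frame. The clear opening width is 986 mm.

Two 2087 mm tall posts with a header on top — a door frame. The left jamb is 91 mm wide at x = 0; the right jamb starts at x = 1077. The clear opening is 1077 − 91 = 986 mm.


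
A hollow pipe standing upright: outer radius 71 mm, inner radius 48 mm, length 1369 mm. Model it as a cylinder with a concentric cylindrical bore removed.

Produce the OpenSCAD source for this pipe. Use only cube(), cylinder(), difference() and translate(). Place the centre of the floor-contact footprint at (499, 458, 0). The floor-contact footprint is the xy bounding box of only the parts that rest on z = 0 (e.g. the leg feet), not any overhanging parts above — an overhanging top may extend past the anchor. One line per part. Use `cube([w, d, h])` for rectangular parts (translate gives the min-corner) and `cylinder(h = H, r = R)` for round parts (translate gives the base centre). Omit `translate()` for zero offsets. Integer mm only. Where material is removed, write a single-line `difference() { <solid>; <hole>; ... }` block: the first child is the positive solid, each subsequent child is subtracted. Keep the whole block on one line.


difference() { translate([499, 458, 0]) cylinder(h = 1369, r = 71); translate([499, 458, 0]) cylinder(h = 1369, r = 48); }


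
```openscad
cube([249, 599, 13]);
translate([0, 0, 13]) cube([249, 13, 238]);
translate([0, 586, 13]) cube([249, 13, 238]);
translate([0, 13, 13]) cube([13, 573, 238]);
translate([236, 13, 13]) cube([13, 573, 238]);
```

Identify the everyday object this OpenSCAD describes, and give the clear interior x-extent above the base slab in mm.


An open box. The internal width is 223 mm.

A 249×599 base slab with four walls standing on it — an open box. The base is 249 mm wide and the walls are 13 mm thick, so the internal width is 249 − 2 × 13 = 223 mm.


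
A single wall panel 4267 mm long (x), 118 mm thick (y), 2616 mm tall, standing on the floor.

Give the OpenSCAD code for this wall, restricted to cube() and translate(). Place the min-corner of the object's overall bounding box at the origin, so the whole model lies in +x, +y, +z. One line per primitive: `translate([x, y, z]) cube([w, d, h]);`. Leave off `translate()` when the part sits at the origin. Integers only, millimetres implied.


cube([4267, 118, 2616]);


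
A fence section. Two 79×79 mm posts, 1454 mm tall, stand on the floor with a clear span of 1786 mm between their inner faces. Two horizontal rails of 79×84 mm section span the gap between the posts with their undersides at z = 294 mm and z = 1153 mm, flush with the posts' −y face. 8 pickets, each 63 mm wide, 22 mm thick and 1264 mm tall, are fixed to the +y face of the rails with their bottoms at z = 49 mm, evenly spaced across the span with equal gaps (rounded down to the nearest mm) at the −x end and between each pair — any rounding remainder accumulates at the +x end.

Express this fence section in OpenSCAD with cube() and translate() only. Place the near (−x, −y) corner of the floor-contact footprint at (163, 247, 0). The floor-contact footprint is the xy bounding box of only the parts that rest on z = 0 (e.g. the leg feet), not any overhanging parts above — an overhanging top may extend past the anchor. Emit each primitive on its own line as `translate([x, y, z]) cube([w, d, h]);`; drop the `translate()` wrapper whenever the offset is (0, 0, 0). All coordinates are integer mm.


translate([163, 247, 0]) cube([79, 79, 1454]);
translate([2028, 247, 0]) cube([79, 79, 1454]);
translate([242, 247, 294]) cube([1786, 79, 84]);
translate([242, 247, 1153]) cube([1786, 79, 84]);
translate([384, 326, 49]) cube([63, 22, 1264]);
translate([589, 326, 49]) cube([63, 22, 1264]);
translate([794, 326, 49]) cube([63, 22, 1264]);
translate([999, 326, 49]) cube([63, 22, 1264]);
translate([1204, 326, 49]) cube([63, 22, 1264]);
translate([1409, 326, 49]) cube([63, 22, 1264]);
translate([1614, 326, 49]) cube([63, 22, 1264]);
translate([1819, 326, 49]) cube([63, 22, 1264]);


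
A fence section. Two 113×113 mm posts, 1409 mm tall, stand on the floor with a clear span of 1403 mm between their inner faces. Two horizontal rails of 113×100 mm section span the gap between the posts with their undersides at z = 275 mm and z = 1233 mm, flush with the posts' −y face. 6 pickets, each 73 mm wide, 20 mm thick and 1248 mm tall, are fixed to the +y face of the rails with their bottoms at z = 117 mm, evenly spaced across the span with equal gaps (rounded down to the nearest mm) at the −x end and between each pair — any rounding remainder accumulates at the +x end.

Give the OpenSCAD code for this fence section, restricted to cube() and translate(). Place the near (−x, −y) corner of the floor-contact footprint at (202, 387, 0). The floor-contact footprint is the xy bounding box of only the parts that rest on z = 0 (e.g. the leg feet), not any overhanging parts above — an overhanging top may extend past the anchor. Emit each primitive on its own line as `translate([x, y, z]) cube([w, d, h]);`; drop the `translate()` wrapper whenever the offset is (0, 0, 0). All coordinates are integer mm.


translate([202, 387, 0]) cube([113, 113, 1409]);
translate([1718, 387, 0]) cube([113, 113, 1409]);
translate([315, 387, 275]) cube([1403, 113, 100]);
translate([315, 387, 1233]) cube([1403, 113, 100]);
translate([452, 500, 117]) cube([73, 20, 1248]);
translate([662, 500, 117]) cube([73, 20, 1248]);
translate([872, 500, 117]) cube([73, 20, 1248]);
translate([1082, 500, 117]) cube([73, 20, 1248]);
translate([1292, 500, 117]) cube([73, 20, 1248]);
translate([1502, 500, 117]) cube([73, 20, 1248]);


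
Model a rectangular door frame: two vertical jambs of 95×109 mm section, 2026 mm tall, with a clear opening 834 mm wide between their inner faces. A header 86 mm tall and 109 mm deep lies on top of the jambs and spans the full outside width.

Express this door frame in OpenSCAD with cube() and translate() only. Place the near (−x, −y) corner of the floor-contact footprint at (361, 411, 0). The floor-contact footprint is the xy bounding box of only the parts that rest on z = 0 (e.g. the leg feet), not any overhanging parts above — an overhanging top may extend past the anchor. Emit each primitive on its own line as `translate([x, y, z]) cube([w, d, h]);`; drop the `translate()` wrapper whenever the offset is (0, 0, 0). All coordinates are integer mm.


translate([361, 411, 0]) cube([95, 109, 2026]);
translate([1290, 411, 0]) cube([95, 109, 2026]);
translate([361, 411, 2026]) cube([1024, 109, 86]);


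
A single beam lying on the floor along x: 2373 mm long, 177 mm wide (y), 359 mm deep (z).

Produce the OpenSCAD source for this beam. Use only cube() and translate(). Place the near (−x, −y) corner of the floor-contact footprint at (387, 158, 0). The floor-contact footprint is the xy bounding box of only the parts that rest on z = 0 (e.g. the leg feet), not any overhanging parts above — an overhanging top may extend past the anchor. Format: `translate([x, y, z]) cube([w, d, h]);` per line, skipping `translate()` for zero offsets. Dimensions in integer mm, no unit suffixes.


translate([387, 158, 0]) cube([2373, 177, 359]);


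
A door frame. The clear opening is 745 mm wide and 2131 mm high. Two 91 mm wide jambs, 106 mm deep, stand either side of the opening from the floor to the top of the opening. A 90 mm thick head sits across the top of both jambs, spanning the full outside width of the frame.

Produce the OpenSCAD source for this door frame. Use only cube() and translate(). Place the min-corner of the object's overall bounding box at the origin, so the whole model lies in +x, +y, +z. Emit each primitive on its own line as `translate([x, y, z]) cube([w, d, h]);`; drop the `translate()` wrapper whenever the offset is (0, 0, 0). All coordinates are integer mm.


cube([91, 106, 2131]);
translate([836, 0, 0]) cube([91, 106, 2131]);
translate([0, 0, 2131]) cube([927, 106, 90]);


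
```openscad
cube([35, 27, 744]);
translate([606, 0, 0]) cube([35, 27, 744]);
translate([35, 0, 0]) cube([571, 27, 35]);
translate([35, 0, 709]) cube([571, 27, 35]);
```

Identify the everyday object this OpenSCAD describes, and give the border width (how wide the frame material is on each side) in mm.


A picture frame. The border width is 35 mm.

Four thin pieces enclosing a rectangular opening — a picture frame. The two full-height stiles are 744 mm tall; the top rail sits at z = 709 and is 35 mm tall, so the border above the opening is 744 − 709 = 35 mm, matching the stile x-width.


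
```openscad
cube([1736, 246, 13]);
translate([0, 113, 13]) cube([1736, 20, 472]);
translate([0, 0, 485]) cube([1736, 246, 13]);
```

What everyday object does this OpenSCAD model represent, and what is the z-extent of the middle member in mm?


An I-beam. The web height is 472 mm.

Two wide flanges with a thin centred web — an I-beam. Overall 498 mm minus two 13 mm flanges gives a web of 498 − 2·13 = 472 mm.


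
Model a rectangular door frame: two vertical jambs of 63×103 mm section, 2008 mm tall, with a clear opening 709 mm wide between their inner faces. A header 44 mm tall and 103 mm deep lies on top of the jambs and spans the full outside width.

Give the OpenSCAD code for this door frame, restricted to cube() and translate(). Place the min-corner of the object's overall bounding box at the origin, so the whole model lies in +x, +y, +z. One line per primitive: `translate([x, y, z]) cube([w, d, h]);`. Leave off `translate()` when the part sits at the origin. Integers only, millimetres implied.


cube([63, 103, 2008]);
translate([772, 0, 0]) cube([63, 103, 2008]);
translate([0, 0, 2008]) cube([835, 103, 44]);


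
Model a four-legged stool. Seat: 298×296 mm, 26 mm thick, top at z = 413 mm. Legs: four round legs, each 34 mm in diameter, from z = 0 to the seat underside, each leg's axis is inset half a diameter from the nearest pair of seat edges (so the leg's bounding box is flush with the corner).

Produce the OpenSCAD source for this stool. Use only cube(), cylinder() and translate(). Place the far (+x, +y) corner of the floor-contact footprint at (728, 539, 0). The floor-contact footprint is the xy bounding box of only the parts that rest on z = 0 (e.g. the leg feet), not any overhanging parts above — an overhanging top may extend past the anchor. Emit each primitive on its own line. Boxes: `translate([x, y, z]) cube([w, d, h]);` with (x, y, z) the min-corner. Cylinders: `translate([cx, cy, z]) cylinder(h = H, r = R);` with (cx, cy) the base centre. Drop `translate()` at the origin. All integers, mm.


translate([430, 243, 387]) cube([298, 296, 26]);
translate([447, 260, 0]) cylinder(h = 387, r = 17);
translate([711, 260, 0]) cylinder(h = 387, r = 17);
translate([447, 522, 0]) cylinder(h = 387, r = 17);
translate([711, 522, 0]) cylinder(h = 387, r = 17);


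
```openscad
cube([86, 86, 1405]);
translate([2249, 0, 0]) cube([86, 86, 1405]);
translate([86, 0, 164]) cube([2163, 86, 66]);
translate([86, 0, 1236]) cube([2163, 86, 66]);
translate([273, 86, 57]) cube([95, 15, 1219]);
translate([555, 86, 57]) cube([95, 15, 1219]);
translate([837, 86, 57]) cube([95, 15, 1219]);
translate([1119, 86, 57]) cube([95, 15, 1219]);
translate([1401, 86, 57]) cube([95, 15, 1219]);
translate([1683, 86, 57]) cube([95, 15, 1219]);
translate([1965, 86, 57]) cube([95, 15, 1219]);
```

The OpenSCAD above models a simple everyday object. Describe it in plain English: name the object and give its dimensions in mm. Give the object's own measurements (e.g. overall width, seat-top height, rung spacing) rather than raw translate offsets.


A fence section. Two 86×86 mm posts, 1405 mm tall, stand on the floor with a clear span of 2163 mm between their inner faces. Two horizontal rails of 86×66 mm section span the gap between the posts with their undersides at z = 164 mm and z = 1236 mm, flush with the posts' −y face. 7 pickets, each 95 mm wide, 15 mm thick and 1219 mm tall, are fixed to the +y face of the rails with their bottoms at z = 57 mm, spaced across the span with a 187 mm gap after the −x post and between neighbouring pickets, with 189 mm left before the +x post.


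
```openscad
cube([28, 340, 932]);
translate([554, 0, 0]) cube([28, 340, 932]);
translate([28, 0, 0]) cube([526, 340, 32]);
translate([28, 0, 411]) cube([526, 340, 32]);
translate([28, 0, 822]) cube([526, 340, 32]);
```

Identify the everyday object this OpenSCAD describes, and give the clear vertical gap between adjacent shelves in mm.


A bookshelf. The clear shelf gap is 379 mm.

Two tall side panels with 3 horizontal boards between them — a bookshelf. The first two shelf undersides are at z = 0 and z = 411; with shelf thickness 32, the clear gap is 411 − 0 − 32 = 379 mm.


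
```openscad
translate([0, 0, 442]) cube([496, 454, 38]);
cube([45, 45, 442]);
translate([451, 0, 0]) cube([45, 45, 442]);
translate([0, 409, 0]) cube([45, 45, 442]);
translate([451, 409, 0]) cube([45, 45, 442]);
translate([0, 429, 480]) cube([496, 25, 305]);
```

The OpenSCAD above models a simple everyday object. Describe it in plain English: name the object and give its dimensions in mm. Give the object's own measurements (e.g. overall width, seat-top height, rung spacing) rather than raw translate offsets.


A chair. The seat is a 496×454×38 mm slab with its top at z = 480 mm, on four 45×45 mm corner legs (flush with the seat edges, standing on z = 0). A flat backrest 25 mm thick, 305 mm tall, spans the full seat width and rises from the seat top along its +y edge, rear face flush with the rear of the seat.


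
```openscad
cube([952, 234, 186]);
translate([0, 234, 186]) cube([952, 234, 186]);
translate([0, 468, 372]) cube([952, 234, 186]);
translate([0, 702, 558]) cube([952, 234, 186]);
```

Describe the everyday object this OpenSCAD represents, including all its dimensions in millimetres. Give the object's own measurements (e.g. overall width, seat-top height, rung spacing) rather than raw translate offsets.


A straight staircase of 4 solid steps. Each step is 952 mm wide (x), 234 mm deep (y, the going) and 186 mm tall (the rise). The first step rests on the floor; each subsequent step sits one going further in +y and one rise higher in +z, directly behind and above the previous step with no overlap.


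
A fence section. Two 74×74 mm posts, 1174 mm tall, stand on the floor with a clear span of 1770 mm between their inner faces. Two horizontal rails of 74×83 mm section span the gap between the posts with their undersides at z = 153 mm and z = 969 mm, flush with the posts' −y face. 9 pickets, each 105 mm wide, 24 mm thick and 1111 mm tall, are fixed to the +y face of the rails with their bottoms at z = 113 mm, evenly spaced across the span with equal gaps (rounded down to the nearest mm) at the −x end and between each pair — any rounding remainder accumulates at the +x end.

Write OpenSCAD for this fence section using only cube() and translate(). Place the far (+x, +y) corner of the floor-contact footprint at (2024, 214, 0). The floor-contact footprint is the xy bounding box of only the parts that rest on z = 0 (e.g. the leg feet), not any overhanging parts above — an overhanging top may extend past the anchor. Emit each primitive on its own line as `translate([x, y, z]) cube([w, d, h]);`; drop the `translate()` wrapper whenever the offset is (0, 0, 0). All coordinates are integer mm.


translate([106, 140, 0]) cube([74, 74, 1174]);
translate([1950, 140, 0]) cube([74, 74, 1174]);
translate([180, 140, 153]) cube([1770, 74, 83]);
translate([180, 140, 969]) cube([1770, 74, 83]);
translate([262, 214, 113]) cube([105, 24, 1111]);
translate([449, 214, 113]) cube([105, 24, 1111]);
translate([636, 214, 113]) cube([105, 24, 1111]);
translate([823, 214, 113]) cube([105, 24, 1111]);
translate([1010, 214, 113]) cube([105, 24, 1111]);
translate([1197, 214, 113]) cube([105, 24, 1111]);
translate([1384, 214, 113]) cube([105, 24, 1111]);
translate([1571, 214, 113]) cube([105, 24, 1111]);
translate([1758, 214, 113]) cube([105, 24, 1111]);


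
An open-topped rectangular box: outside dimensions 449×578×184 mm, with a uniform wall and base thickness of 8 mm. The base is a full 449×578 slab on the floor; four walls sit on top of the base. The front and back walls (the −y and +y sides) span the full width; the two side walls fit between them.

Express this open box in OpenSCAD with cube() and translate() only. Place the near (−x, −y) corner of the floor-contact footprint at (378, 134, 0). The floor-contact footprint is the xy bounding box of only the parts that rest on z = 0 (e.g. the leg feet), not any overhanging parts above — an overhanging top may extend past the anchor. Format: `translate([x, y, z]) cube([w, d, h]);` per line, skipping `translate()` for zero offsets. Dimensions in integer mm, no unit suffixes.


translate([378, 134, 0]) cube([449, 578, 8]);
translate([378, 134, 8]) cube([449, 8, 176]);
translate([378, 704, 8]) cube([449, 8, 176]);
translate([378, 142, 8]) cube([8, 562, 176]);
translate([819, 142, 8]) cube([8, 562, 176]);


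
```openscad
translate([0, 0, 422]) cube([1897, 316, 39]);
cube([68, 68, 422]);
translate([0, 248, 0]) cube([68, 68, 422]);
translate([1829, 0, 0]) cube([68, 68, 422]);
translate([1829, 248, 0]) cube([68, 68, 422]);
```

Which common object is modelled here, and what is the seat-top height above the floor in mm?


A bench. The seat-top height is 461 mm.

A long slab on four corner posts — a bench. The slab sits at z = 422 with thickness 39, so the top is 422 + 39 = 461 mm.


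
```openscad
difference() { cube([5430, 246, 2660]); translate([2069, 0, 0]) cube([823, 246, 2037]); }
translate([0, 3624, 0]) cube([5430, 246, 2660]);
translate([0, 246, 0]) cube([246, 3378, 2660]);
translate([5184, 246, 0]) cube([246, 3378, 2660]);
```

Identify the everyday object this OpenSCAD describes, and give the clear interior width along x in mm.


A single room. The interior width is 4938 mm.

Four walls enclosing a rectangle with a door in the front wall — a room. Outside width 5430 minus two 246 mm walls gives 4938 mm.


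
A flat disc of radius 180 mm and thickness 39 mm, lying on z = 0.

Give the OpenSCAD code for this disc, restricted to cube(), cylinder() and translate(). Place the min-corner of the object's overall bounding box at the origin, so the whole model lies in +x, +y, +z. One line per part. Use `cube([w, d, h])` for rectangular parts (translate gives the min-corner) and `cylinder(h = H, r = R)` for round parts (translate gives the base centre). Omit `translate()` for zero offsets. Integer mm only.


translate([180, 180, 0]) cylinder(h = 39, r = 180);


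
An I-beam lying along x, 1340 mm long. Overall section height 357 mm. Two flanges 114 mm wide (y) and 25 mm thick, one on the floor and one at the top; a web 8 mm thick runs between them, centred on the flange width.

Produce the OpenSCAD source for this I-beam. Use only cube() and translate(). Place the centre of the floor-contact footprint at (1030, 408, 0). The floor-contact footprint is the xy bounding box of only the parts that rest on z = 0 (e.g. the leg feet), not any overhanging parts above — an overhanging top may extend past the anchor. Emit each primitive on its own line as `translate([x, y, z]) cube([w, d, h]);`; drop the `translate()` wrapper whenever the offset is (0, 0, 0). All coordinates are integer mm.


translate([360, 351, 0]) cube([1340, 114, 25]);
translate([360, 404, 25]) cube([1340, 8, 307]);
translate([360, 351, 332]) cube([1340, 114, 25]);


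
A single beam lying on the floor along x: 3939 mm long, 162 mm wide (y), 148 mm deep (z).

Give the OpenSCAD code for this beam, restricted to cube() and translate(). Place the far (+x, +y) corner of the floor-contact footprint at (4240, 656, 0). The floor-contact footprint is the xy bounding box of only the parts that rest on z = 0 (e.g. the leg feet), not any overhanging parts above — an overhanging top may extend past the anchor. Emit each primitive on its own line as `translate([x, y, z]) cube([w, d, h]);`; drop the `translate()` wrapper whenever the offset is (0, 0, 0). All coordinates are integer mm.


translate([301, 494, 0]) cube([3939, 162, 148]);


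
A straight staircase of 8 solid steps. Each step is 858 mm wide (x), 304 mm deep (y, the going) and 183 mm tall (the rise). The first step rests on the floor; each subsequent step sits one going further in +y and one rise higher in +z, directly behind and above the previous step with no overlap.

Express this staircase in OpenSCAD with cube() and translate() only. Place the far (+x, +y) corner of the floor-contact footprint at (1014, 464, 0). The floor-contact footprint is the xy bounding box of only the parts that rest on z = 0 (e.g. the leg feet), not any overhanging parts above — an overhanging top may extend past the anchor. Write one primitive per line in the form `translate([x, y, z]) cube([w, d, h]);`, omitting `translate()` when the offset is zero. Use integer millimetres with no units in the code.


translate([156, 160, 0]) cube([858, 304, 183]);
translate([156, 464, 183]) cube([858, 304, 183]);
translate([156, 768, 366]) cube([858, 304, 183]);
translate([156, 1072, 549]) cube([858, 304, 183]);
translate([156, 1376, 732]) cube([858, 304, 183]);
translate([156, 1680, 915]) cube([858, 304, 183]);
translate([156, 1984, 1098]) cube([858, 304, 183]);
translate([156, 2288, 1281]) cube([858, 304, 183]);


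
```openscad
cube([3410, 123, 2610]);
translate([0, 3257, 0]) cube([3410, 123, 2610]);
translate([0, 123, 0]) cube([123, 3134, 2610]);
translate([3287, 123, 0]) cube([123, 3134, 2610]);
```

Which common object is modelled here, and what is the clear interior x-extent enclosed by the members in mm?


A house (or room) frame. The interior width is 3164 mm.

Four 2610 mm walls enclosing a rectangle with no floor or roof — a room or house frame. Outside width is 3410 mm and wall thickness is 123 mm, so the interior width is 3410 − 2 × 123 = 3164 mm.


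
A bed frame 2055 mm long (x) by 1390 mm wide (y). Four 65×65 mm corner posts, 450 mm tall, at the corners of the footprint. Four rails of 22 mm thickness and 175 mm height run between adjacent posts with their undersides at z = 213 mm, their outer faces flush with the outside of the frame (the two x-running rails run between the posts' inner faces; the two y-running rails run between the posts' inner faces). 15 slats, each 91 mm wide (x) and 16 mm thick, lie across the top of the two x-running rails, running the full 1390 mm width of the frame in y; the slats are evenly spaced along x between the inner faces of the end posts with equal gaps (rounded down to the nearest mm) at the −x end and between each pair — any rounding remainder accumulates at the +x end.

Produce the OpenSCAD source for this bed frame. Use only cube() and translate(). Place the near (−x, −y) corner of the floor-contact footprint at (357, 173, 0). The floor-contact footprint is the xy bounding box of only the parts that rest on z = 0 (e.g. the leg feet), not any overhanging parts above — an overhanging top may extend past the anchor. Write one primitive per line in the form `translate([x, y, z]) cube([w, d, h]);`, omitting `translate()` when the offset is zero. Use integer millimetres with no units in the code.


translate([357, 173, 0]) cube([65, 65, 450]);
translate([357, 1498, 0]) cube([65, 65, 450]);
translate([2347, 173, 0]) cube([65, 65, 450]);
translate([2347, 1498, 0]) cube([65, 65, 450]);
translate([422, 173, 213]) cube([1925, 22, 175]);
translate([422, 1541, 213]) cube([1925, 22, 175]);
translate([357, 238, 213]) cube([22, 1260, 175]);
translate([2390, 238, 213]) cube([22, 1260, 175]);
translate([457, 173, 388]) cube([91, 1390, 16]);
translate([583, 173, 388]) cube([91, 1390, 16]);
translate([709, 173, 388]) cube([91, 1390, 16]);
translate([835, 173, 388]) cube([91, 1390, 16]);
translate([961, 173, 388]) cube([91, 1390, 16]);
translate([1087, 173, 388]) cube([91, 1390, 16]);
translate([1213, 173, 388]) cube([91, 1390, 16]);
translate([1339, 173, 388]) cube([91, 1390, 16]);
translate([1465, 173, 388]) cube([91, 1390, 16]);
translate([1591, 173, 388]) cube([91, 1390, 16]);
translate([1717, 173, 388]) cube([91, 1390, 16]);
translate([1843, 173, 388]) cube([91, 1390, 16]);
translate([1969, 173, 388]) cube([91, 1390, 16]);
translate([2095, 173, 388]) cube([91, 1390, 16]);
translate([2221, 173, 388]) cube([91, 1390, 16]);


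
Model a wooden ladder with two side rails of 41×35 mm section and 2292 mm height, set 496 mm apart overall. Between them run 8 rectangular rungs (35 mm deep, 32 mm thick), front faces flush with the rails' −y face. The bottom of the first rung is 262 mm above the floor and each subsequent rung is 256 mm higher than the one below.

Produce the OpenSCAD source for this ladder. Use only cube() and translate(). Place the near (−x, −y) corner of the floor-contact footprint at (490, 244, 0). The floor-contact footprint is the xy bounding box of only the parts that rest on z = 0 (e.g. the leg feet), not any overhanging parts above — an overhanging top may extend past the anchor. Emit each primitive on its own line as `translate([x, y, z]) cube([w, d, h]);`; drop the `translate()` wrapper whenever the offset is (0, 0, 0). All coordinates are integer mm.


// rung span = 496 - 2*41 = 414
// rung[k] z = 262 + k*256
translate([490, 244, 0]) cube([41, 35, 2292]);
translate([945, 244, 0]) cube([41, 35, 2292]);
translate([531, 244, 262]) cube([414, 35, 32]);
translate([531, 244, 518]) cube([414, 35, 32]);
translate([531, 244, 774]) cube([414, 35, 32]);
translate([531, 244, 1030]) cube([414, 35, 32]);
translate([531, 244, 1286]) cube([414, 35, 32]);
translate([531, 244, 1542]) cube([414, 35, 32]);
translate([531, 244, 1798]) cube([414, 35, 32]);
translate([531, 244, 2054]) cube([414, 35, 32]);


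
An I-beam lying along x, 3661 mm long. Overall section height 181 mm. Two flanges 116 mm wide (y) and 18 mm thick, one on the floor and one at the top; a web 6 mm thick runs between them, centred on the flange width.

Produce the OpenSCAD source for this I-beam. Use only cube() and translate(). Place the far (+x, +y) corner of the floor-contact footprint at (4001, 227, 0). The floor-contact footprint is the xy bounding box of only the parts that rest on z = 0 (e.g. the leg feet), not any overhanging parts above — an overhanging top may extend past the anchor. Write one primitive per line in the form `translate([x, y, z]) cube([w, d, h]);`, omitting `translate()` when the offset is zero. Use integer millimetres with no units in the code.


translate([340, 111, 0]) cube([3661, 116, 18]);
translate([340, 166, 18]) cube([3661, 6, 145]);
translate([340, 111, 163]) cube([3661, 116, 18]);


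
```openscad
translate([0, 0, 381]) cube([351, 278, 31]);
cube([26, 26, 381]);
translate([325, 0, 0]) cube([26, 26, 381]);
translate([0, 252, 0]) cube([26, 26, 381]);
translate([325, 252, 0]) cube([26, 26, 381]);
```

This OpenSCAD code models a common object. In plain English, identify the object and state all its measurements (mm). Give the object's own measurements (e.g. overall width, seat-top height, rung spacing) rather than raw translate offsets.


A simple wooden stool: a rectangular seat 351 mm (x) by 278 mm (y), 31 mm thick, top face at z = 412 mm, on four square legs, each 26×26 mm in cross-section. The legs rest on z = 0, each flush with a corner of the seat.


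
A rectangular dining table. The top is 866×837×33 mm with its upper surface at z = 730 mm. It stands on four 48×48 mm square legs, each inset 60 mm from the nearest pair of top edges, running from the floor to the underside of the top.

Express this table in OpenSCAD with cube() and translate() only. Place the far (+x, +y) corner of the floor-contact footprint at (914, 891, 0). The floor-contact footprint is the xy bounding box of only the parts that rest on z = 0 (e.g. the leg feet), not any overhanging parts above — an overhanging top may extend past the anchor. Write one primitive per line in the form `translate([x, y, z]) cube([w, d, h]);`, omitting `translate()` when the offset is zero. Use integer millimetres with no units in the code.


translate([108, 114, 697]) cube([866, 837, 33]);
translate([168, 174, 0]) cube([48, 48, 697]);
translate([866, 174, 0]) cube([48, 48, 697]);
translate([168, 843, 0]) cube([48, 48, 697]);
translate([866, 843, 0]) cube([48, 48, 697]);


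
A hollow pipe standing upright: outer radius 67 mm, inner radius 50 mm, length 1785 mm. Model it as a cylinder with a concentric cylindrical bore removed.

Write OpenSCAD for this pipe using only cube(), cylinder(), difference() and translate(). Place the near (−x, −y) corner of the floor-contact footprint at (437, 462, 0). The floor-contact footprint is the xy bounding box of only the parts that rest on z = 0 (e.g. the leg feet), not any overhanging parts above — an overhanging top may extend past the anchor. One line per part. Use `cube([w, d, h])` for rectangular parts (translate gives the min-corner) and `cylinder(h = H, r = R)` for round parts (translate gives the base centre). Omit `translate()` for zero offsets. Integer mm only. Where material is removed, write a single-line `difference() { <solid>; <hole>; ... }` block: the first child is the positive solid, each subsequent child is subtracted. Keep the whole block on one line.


difference() { translate([504, 529, 0]) cylinder(h = 1785, r = 67); translate([504, 529, 0]) cylinder(h = 1785, r = 50); }


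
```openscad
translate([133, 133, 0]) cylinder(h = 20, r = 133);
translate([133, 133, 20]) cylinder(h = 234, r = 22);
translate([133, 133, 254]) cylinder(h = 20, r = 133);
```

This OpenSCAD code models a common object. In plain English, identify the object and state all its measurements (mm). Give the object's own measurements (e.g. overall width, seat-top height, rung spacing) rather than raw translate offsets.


A spool: two coaxial disc flanges of radius 133 mm and thickness 20 mm, joined by a core cylinder of radius 22 mm and height 234 mm. The lower flange rests on z = 0 and the three cylinders share a vertical axis.


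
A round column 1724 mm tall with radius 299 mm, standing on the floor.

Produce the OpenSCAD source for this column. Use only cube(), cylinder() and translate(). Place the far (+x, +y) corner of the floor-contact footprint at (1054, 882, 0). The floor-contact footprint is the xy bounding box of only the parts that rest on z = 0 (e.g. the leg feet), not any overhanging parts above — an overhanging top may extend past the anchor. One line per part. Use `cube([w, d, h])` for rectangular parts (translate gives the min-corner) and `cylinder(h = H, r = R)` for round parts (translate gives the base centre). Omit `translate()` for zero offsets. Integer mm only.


translate([755, 583, 0]) cylinder(h = 1724, r = 299);


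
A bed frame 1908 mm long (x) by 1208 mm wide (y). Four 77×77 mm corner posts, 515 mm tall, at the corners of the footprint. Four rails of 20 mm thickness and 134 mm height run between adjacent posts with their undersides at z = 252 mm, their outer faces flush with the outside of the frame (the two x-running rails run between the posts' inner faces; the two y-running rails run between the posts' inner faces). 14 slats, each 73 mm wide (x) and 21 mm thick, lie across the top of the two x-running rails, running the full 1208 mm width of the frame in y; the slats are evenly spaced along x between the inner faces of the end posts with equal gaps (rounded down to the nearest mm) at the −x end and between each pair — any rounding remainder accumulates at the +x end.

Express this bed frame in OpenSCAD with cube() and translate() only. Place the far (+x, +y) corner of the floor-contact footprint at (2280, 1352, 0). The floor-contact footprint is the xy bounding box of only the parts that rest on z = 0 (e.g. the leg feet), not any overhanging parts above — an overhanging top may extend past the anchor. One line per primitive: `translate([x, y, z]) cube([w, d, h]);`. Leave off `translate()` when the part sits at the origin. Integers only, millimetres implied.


translate([372, 144, 0]) cube([77, 77, 515]);
translate([372, 1275, 0]) cube([77, 77, 515]);
translate([2203, 144, 0]) cube([77, 77, 515]);
translate([2203, 1275, 0]) cube([77, 77, 515]);
translate([449, 144, 252]) cube([1754, 20, 134]);
translate([449, 1332, 252]) cube([1754, 20, 134]);
translate([372, 221, 252]) cube([20, 1054, 134]);
translate([2260, 221, 252]) cube([20, 1054, 134]);
translate([497, 144, 386]) cube([73, 1208, 21]);
translate([618, 144, 386]) cube([73, 1208, 21]);
translate([739, 144, 386]) cube([73, 1208, 21]);
translate([860, 144, 386]) cube([73, 1208, 21]);
translate([981, 144, 386]) cube([73, 1208, 21]);
translate([1102, 144, 386]) cube([73, 1208, 21]);
translate([1223, 144, 386]) cube([73, 1208, 21]);
translate([1344, 144, 386]) cube([73, 1208, 21]);
translate([1465, 144, 386]) cube([73, 1208, 21]);
translate([1586, 144, 386]) cube([73, 1208, 21]);
translate([1707, 144, 386]) cube([73, 1208, 21]);
translate([1828, 144, 386]) cube([73, 1208, 21]);
translate([1949, 144, 386]) cube([73, 1208, 21]);
translate([2070, 144, 386]) cube([73, 1208, 21]);


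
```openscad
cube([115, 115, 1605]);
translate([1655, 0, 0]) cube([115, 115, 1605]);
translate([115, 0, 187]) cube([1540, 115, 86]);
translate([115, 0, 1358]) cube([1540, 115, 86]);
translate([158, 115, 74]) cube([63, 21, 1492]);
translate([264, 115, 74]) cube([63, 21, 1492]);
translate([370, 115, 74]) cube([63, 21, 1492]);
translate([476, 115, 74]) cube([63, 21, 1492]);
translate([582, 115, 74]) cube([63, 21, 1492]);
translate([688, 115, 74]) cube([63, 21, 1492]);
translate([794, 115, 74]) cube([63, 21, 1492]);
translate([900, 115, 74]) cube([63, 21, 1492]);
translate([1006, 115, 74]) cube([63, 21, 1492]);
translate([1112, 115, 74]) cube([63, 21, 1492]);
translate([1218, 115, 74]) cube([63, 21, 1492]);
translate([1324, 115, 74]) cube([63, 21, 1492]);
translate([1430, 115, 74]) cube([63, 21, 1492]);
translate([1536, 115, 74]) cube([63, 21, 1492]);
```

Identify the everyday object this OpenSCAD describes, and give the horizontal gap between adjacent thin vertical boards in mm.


A fence section. The picket gap is 43 mm.

Two posts, two rails, 14 pickets — a fence section. Span 1540 mm holds 14 pickets of 63 mm with 15 equal gaps: ⌊(1540 − 14·63) / 15⌋ = 43 mm.


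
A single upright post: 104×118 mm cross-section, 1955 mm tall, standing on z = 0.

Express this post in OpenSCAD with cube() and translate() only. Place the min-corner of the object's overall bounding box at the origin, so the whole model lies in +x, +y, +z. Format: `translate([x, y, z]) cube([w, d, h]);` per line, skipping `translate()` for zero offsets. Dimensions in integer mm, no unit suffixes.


cube([104, 118, 1955]);


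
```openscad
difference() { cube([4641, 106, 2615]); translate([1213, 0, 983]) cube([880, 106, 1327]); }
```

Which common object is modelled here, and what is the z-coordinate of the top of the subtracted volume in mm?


A wall with a window opening. The window head height is 2310 mm.

A wall with a rectangular opening subtracted — a window. Sill at z = 983, opening 1327 mm tall, so the head is at 983 + 1327 = 2310 mm.


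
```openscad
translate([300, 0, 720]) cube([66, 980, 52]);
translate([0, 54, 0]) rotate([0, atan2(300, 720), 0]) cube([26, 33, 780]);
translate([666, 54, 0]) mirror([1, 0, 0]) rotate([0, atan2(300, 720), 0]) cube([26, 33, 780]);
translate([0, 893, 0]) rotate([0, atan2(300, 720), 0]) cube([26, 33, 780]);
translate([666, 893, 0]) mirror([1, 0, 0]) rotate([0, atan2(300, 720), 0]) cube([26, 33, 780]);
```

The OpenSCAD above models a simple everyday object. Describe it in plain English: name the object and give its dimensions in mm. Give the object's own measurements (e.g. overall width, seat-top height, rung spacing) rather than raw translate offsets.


A sawhorse. A 66×980×52 mm beam (x, y, z) sits on two A-frame leg pairs. Each pair is two raked legs of 26×33 mm section (33 mm along y) splaying symmetrically in x. Each leg rises 720 mm vertically over 300 mm of horizontal reach and is 780 mm long along its own axis. Every leg's outer bottom edge rests on the floor and its outer top edge meets a bottom edge of the beam — the left legs (tilting toward +x) meet the beam's −x bottom edge, the right legs (their mirror images, tilting toward −x) meet its +x bottom edge — so the leg tops tuck under the beam, the beam's underside is 720 mm above the floor, and the feet are 666 mm apart outside-to-outside with the beam centred between them. The two leg pairs are set in 54 mm from either end of the beam.


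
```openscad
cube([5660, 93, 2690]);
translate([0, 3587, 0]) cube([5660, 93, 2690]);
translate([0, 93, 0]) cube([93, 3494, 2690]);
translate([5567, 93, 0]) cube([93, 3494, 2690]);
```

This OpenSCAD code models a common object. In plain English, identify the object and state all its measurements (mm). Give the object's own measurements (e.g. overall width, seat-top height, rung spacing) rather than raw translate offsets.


The wall frame of a small rectangular building: four walls, each 2690 mm tall and 93 mm thick, enclosing a footprint 5660 mm (x) by 3680 mm (y) outside-to-outside, with no floor or roof. The front and back walls (the −y and +y sides) span the full width; the two side walls fit between them.


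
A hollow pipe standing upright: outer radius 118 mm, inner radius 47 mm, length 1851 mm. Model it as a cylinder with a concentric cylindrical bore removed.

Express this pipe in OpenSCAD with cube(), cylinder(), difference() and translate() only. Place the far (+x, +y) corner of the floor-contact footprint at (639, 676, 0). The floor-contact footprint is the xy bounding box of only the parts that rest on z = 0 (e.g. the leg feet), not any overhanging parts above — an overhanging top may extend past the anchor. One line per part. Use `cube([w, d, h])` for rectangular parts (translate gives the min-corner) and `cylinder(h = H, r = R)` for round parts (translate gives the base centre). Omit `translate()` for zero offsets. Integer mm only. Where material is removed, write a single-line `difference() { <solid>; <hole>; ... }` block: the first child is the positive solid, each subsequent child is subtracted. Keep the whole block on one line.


difference() { translate([521, 558, 0]) cylinder(h = 1851, r = 118); translate([521, 558, 0]) cylinder(h = 1851, r = 47); }
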